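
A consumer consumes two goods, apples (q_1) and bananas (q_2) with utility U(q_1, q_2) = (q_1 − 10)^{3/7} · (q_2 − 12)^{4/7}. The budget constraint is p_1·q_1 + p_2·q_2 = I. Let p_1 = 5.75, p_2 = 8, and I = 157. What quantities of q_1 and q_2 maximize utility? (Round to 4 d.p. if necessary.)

q_1* = 10.2609, q_2* = 12.25

This is Cobb-Douglas in (q_1−10, q_2−12): tangency gives 3/7·p_2·(q_2−12) = 4/7·p_1·(q_1−10).
After buying the subsistence bundle (10, 12), a share 3/7 of the remaining income goes to q_1: q_1* = 10 + 3/7·(I − 10p_1 − 12p_2)/p_1.
Discretionary income = 157 − 10·5.75 − 12·8 = 3.5; q_1* = 10 + 3/7·3.5/5.75 = 10.2609; q_2* = 12 + 4/7·3.5/8 = 12.25.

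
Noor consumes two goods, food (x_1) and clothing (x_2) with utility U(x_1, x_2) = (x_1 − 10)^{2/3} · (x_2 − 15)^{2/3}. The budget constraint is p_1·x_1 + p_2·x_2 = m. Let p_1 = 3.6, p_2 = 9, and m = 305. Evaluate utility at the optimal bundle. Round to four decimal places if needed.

After buying the subsistence bundle (10, 15), a share 0.5 of the remaining income goes to x_1: x_1* = 10 + 0.5·(m − 10p_1 − 15p_2)/p_1.
Discretionary income = 305 − 10·3.6 − 15·9 = 134; x_1* = 10 + 0.5·134/3.6 = 28.6111; x_2* = 15 + 0.5·134/9 = 22.4444.
Utility at the optimum: U(28.6111, 22.4444) = 26.7754.

V = 26.7754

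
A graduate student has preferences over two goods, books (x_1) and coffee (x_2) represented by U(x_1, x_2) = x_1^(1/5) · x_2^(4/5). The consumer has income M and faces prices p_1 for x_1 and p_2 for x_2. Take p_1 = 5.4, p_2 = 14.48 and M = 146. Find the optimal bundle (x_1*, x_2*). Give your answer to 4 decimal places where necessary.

Demand: x_1*(p_1,p_2,M) = 0.2·M/p_1 and x_2* = 0.8·M/p_2.
At p_1=5.4, p_2=14.48, M=146: x_1* = 0.2·146/5.4 = 5.4074, x_2* = 8.0663.

x_1* = 5.4074, x_2* = 8.0663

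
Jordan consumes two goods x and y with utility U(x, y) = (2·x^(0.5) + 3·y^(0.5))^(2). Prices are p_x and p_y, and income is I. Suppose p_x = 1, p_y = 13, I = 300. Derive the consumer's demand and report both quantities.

MU_x ∝ 2·x^(-0.5), MU_y ∝ 3·y^(-0.5), so MRS = (2/3)·(y/x)^(0.5) = p_x/p_y.
Solve for the ratio: y/x = [(3/2)·p_x/p_y]^(2).
With the ratio pinned down, the budget gives x* = I/(p_x + p_y·(y/x)) and y* = (y/x)·x*.
Numerically y/x = 0.013314, so x* = 300/(1 + 13·0.013314) = 255.7377 and y* = 0.013314·255.7377 = 3.4048.

x* = 255.7377, y* = 3.4048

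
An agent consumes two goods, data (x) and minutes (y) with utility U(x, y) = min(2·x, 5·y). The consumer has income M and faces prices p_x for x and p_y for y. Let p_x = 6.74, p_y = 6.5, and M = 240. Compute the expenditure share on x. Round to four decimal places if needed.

Leontief preferences: the optimum is at the kink where x/5 = y/2, i.e. y = (2/5)·x.
Budget: p_x·x + p_y·(2/5)·x = M, so (5·p_x + 2·p_y)·x = 5·M.
Demand: x*(p_x,p_y,M) = 5·M/(5·p_x + 2·p_y), y* = 2·M/(5·p_x + 2·p_y).
Here 5·6.74 + 2·6.5 = 46.7, giving x* = 25.6959 and y* = 10.2784.
Expenditure on x: 6.74·25.6959 = 173.1906; share = 0.7216.

share on x = 0.7216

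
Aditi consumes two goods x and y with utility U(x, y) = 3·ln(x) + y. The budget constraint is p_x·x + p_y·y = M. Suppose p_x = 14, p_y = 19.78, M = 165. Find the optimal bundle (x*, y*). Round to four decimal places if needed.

Set MRS = p_x/p_y: (3/x)/1 = p_x/p_y.
So x*(p_x,p_y) = 3·p_y/p_x, independent of income; and y* = (M − 3·p_y)/p_y.
At the given prices: x* = 3·19.78/14 = 4.2386, and y* = 5.3418.

x* = 4.2386, y* = 5.3418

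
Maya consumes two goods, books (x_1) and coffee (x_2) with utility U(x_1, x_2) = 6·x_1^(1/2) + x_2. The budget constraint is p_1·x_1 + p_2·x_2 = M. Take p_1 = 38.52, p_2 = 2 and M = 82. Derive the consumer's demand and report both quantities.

x_1* = 0.0243, x_2* = 40.5327

Thus x_1* = (3·p_2/p_1)² — independent of M — with the rest of income spent on x_2.
Plugging in: x_1* = (3·2/38.52)² = 0.0243, x_2* = 40.5327.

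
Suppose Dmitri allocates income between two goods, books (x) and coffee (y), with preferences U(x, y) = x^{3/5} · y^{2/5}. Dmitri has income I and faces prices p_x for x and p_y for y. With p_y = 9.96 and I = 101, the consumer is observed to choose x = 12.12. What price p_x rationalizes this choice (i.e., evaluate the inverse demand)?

The MRS is (3/2)·y/x. Set MRS = p_x/p_y.
So 0.6·p_y·y = 0.4·p_x·x; combined with the budget, a share 0.6 of income goes to x.
Demand: x*(p_x,p_y,I) = 0.6·I/p_x and y* = 0.4·I/p_y.
Set x* = 12.12 in the demand function and solve for p_x: p_x = 5.

p_x = 5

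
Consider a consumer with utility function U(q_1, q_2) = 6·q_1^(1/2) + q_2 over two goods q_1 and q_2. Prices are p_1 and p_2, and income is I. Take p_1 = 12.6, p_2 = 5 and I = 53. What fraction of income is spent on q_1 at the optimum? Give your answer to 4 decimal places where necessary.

share on q_1 = 0.3369

Utility is quasi-linear in q_2; the FOC for q_1 is 3/√q_1 = p_1/p_2.
Solve: √q_1 = 3·p_2/p_1, so q_1*(p_1,p_2) = (3·p_2/p_1)², and q_2* = (I − p_1·q_1*)/p_2.
Plugging in: q_1* = (3·5/12.6)² = 1.4172, q_2* = 7.0286.
Expenditure on q_1: 12.6·1.4172 = 17.8571; share = 0.3369.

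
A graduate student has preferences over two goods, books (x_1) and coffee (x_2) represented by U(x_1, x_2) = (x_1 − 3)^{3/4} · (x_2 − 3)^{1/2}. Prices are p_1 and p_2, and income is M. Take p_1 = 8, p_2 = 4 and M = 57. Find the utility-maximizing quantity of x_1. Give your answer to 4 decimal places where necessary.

x_1* = 4.575

After buying the subsistence bundle (3, 3), a share 0.6 of the remaining income goes to x_1: x_1* = 3 + 0.6·(M − 3p_1 − 3p_2)/p_1.
Discretionary income = 57 − 3·8 − 3·4 = 21; x_1* = 3 + 0.6·21/8 = 4.575.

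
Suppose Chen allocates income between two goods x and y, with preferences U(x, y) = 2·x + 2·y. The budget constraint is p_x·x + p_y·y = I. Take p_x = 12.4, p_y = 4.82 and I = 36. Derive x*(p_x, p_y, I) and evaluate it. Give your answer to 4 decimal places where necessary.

Perfect substitutes: compare marginal utility per dollar. 2/p_x vs 2/p_y → 0.1613 vs 0.4149.
y gives more utility per dollar, so spend all income on y: y* = I/p_y, x* = 0.
Numerically: x* = 0, y* = 7.4689.

x* = 0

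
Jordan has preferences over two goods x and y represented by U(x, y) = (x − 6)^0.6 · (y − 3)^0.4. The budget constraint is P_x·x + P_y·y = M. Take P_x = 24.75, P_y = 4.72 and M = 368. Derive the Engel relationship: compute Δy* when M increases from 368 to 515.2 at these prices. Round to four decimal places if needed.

This is Cobb-Douglas in (x−6, y−3): tangency gives 0.6·P_y·(y−3) = 0.4·P_x·(x−6).
Substituting into the budget: x* = 6 + 0.6·(M − 6·P_x − 3·P_y)/P_x, and y* = 3 + 0.4·(…)/P_y.
Discretionary income = 368 − 6·24.75 − 3·4.72 = 205.34; y* = 3 + 0.4·205.34/4.72 = 20.4017.
At M' = 515.2: y* = 32.8763. Change: 32.8763 − 20.4017 = 12.4746.

Δy* = 12.4746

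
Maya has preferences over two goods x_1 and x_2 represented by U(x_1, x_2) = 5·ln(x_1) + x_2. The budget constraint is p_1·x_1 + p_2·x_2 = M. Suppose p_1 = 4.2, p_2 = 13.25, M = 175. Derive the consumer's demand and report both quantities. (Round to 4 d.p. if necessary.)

x_1* = 15.7738, x_2* = 8.2075

So x_1*(p_1,p_2) = 5·p_2/p_1, independent of income; and x_2* = (M − 5·p_2)/p_2.
At the given prices: x_1* = 5·13.25/4.2 = 15.7738, and x_2* = 8.2075.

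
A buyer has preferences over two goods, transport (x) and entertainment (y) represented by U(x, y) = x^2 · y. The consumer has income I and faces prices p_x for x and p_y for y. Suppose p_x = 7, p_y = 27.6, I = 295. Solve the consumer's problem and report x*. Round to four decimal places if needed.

The MRS is 2·y/x. Set MRS = p_x/p_y.
So 2·p_y·y = p_x·x; combined with the budget, a share 2/3 of income goes to x.
Demand: x*(p_x,p_y,I) = 2/3·I/p_x and y* = 1/3·I/p_y.
At p_x=7, p_y=27.6, I=295: x* = 2/3·295/7 = 28.0952.

x* = 28.0952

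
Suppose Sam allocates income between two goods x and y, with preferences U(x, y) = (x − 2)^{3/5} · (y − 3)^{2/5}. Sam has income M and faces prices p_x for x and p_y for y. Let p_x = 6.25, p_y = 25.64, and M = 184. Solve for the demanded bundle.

Let x' = x−2, y' = y−3. MRS = (3/2)·y'/x' = p_x/p_y.
After buying the subsistence bundle (2, 3), a share 0.6 of the remaining income goes to x: x* = 2 + 0.6·(M − 2p_x − 3p_y)/p_x.
Discretionary income = 184 − 2·6.25 − 3·25.64 = 94.58; x* = 2 + 0.6·94.58/6.25 = 11.0797; y* = 3 + 0.4·94.58/25.64 = 4.4755.

x* = 11.0797, y* = 4.4755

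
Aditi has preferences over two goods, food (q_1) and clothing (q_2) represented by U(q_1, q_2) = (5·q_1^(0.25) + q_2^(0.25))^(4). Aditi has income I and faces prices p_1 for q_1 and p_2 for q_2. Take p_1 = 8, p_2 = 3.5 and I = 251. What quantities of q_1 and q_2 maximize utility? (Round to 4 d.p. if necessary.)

MRS = MU_q_1/MU_q_2 = 5·(q_2/q_1)^(0.75). Set equal to p_1/p_2.
Hence q_2/q_1 = ((1/5)·p_1/p_2)^(1/(0.75)), i.e. raised to the 4/3 power.
Substitute q_2 = (q_2/q_1)·q_1 into the budget: q_1* = I/(p_1 + p_2·(q_2/q_1)).
Numerically q_2/q_1 = 0.352157, so q_1* = 251/(8 + 3.5·0.352157) = 27.1864 and q_2* = 0.352157·27.1864 = 9.5739.

q_1* = 27.1864, q_2* = 9.5739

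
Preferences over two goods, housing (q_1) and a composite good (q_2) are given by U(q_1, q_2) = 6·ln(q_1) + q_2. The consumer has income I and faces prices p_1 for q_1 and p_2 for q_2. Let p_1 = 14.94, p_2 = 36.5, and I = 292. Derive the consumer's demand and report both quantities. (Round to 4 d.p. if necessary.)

So q_1*(p_1,p_2) = 6·p_2/p_1, independent of income; and q_2* = (I − 6·p_2)/p_2.
At the given prices: q_1* = 6·36.5/14.94 = 14.6586, and q_2* = 2.

q_1* = 14.6586, q_2* = 2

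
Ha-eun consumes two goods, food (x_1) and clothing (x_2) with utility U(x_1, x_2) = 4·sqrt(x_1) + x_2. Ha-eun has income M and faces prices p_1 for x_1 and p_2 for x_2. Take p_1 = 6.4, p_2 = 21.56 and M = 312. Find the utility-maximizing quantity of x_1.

x_1* = 45.3939

Thus x_1* = (2·p_2/p_1)² — independent of M — with the rest of income spent on x_2.
Plugging in: x_1* = (2·21.56/6.4)² = 45.3939.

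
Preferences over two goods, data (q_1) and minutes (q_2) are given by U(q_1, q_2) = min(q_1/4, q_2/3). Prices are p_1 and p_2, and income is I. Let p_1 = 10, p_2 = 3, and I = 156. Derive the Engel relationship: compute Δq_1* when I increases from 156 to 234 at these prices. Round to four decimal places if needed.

Δq_1* = 6.3673

Here 4·10 + 3·3 = 49, giving q_1* = 12.7347.
At I' = 234: q_1* = 19.102. Change: 19.102 − 12.7347 = 6.3673.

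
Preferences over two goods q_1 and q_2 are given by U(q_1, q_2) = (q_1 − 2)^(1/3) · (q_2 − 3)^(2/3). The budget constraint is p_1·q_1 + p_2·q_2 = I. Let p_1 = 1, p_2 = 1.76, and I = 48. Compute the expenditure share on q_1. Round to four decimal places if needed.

MRS = (1/2)·(q_2−3)/(q_1−2). Tangency with p_1/p_2 gives q_2−3 = 2·(p_1/p_2)·(q_1−2).
Substituting into the budget: q_1* = 2 + 1/3·(I − 2·p_1 − 3·p_2)/p_1, and q_2* = 3 + 2/3·(…)/p_2.
Discretionary income = 48 − 2·1 − 3·1.76 = 40.72; q_1* = 2 + 1/3·40.72/1 = 15.5733; q_2* = 3 + 2/3·40.72/1.76 = 18.4242.
Expenditure on q_1: 1·15.5733 = 15.5733; share = 0.3244.

share on q_1 = 0.3244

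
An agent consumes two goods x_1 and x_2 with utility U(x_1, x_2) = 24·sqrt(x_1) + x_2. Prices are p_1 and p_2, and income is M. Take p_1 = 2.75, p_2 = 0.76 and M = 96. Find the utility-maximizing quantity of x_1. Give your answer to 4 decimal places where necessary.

x_1* = 10.9983

Set MRS = p_1/p_2: 12·x_1^(−1/2) = p_1/p_2.
Thus x_1* = (12·p_2/p_1)² — independent of M — with the rest of income spent on x_2.
Plugging in: x_1* = (12·0.76/2.75)² = 10.9983.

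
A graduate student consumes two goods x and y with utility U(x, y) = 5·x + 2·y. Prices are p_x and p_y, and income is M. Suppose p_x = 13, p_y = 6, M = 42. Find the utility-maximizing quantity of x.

x* = 3.2308

Perfect substitutes: compare marginal utility per dollar. 5/p_x vs 2/p_y → 0.3846 vs 0.3333.
x gives more utility per dollar, so spend all income on x: x* = M/p_x, y* = 0.
Numerically: x* = 3.2308, y* = 0.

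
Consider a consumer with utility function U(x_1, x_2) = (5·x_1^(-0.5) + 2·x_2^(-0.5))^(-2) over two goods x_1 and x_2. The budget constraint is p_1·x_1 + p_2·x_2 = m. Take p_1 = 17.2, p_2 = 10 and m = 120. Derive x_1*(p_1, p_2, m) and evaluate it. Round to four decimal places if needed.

x_1* = 4.8013

With the ratio pinned down, the budget gives x_1* = m/(p_1 + p_2·(x_2/x_1)) and x_2* = (x_2/x_1)·x_1*.
Numerically x_2/x_1 = 0.779338, so x_1* = 120/(17.2 + 10·0.779338) = 4.8013.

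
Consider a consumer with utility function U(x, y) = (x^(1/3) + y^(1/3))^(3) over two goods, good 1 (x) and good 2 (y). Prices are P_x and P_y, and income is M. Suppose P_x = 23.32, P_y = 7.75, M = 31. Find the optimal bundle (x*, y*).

x* = 0.4861, y* = 2.5373

MU_x ∝ x^(-2/3), MU_y ∝ y^(-2/3), so MRS = (y/x)^(2/3) = P_x/P_y.
Solve for the ratio: y/x = [P_x/P_y]^(1.5).
Substitute y = (y/x)·x into the budget: x* = M/(P_x + P_y·(y/x)).
Numerically y/x = 5.219637, so x* = 31/(23.32 + 7.75·5.219637) = 0.4861 and y* = 5.219637·0.4861 = 2.5373.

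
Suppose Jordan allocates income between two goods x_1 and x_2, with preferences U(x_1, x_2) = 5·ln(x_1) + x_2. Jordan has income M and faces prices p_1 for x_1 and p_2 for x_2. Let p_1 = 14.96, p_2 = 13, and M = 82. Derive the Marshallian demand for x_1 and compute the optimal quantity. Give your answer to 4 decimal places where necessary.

x_1* = 4.3449

Set MRS = p_1/p_2: (5/x_1)/1 = p_1/p_2.
So x_1*(p_1,p_2) = 5·p_2/p_1, independent of income; and x_2* = (M − 5·p_2)/p_2.
At the given prices: x_1* = 5·13/14.96 = 4.3449.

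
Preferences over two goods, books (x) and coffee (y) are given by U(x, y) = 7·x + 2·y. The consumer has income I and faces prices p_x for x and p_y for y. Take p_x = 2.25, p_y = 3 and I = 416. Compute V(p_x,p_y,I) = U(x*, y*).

V = 1294.2222

Perfect substitutes: compare marginal utility per dollar. 7/p_x vs 2/p_y → 3.1111 vs 0.6667.
x gives more utility per dollar, so spend all income on x: x* = I/p_x, y* = 0.
Numerically: x* = 184.8889, y* = 0.
Utility at the optimum: U(184.8889, 0) = 1294.2222.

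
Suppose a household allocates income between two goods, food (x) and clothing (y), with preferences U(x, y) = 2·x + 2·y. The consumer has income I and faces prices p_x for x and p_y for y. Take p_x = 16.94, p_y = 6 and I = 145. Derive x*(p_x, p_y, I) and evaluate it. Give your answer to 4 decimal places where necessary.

y gives more utility per dollar, so spend all income on y: y* = I/p_y, x* = 0.
Numerically: x* = 0, y* = 24.1667.

x* = 0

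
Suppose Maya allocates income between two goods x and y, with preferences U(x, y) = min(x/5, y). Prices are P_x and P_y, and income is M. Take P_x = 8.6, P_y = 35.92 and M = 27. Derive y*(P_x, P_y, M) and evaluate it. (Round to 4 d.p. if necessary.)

y* = 0.3421

Leontief preferences: the optimum is at the kink where x/5 = y/1, i.e. y = (1/5)·x.
Budget: P_x·x + P_y·(1/5)·x = M, so (5·P_x + P_y)·x = 5·M.
Demand: x*(P_x,P_y,M) = 5·M/(5·P_x + P_y), y* = M/(5·P_x + P_y).
Here 5·8.6 + 35.92 = 78.92, giving y* = 0.3421.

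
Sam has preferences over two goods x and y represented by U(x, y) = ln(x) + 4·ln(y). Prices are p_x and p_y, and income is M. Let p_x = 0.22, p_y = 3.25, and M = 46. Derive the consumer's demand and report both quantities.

x* = 41.8182, y* = 11.3231

The MRS is (1/4)·y/x. Set MRS = p_x/p_y.
Rearranging, p_y·y = 4·p_x·x. Substituting into the budget gives p_x·x·(1 + 4) = M.
Demand: x*(p_x,p_y,M) = 0.2·M/p_x and y* = 0.8·M/p_y.
At p_x=0.22, p_y=3.25, M=46: x* = 0.2·46/0.22 = 41.8182, y* = 11.3231.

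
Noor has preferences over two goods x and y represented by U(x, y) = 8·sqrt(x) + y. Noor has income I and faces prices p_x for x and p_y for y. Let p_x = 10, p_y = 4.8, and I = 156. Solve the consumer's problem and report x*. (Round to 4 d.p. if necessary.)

Set MRS = p_x/p_y: 4·x^(−1/2) = p_x/p_y.
Thus x* = (4·p_y/p_x)² — independent of I — with the rest of income spent on y.
Plugging in: x* = (4·4.8/10)² = 3.6864.

x* = 3.6864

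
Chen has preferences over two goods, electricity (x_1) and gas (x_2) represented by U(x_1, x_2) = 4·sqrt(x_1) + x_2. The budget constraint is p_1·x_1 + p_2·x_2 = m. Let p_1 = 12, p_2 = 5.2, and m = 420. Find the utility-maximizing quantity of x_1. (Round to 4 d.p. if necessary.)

x_1* = 0.7511

Set MRS = p_1/p_2: 2·x_1^(−1/2) = p_1/p_2.
Thus x_1* = (2·p_2/p_1)² — independent of m — with the rest of income spent on x_2.
Plugging in: x_1* = (2·5.2/12)² = 0.7511.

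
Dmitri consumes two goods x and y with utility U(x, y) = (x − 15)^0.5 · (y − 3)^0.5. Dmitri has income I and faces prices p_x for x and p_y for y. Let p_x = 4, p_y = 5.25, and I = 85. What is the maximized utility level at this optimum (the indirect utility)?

This is Cobb-Douglas in (x−15, y−3): tangency gives 0.5·p_y·(y−3) = 0.5·p_x·(x−15).
Substituting into the budget: x* = 15 + 0.5·(I − 15·p_x − 3·p_y)/p_x, and y* = 3 + 0.5·(…)/p_y.
Discretionary income = 85 − 15·4 − 3·5.25 = 9.25; x* = 15 + 0.5·9.25/4 = 16.1562; y* = 3 + 0.5·9.25/5.25 = 3.881.
Utility at the optimum: U(16.1562, 3.881) = 1.0093.

V = 1.0093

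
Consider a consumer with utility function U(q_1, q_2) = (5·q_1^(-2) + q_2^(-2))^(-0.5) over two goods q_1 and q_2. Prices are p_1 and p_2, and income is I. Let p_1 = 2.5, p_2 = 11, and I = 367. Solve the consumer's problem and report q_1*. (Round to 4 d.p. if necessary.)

Numerically q_2/q_1 = 0.356883, so q_1* = 367/(2.5 + 11·0.356883) = 57.1143.

q_1* = 57.1143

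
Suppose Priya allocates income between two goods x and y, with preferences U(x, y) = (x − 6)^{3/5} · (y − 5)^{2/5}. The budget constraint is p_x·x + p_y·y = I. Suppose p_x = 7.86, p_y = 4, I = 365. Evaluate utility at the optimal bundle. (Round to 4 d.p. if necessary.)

Let x' = x−6, y' = y−5. MRS = (3/2)·y'/x' = p_x/p_y.
After buying the subsistence bundle (6, 5), a share 0.6 of the remaining income goes to x: x* = 6 + 0.6·(I − 6p_x − 5p_y)/p_x.
Discretionary income = 365 − 6·7.86 − 5·4 = 297.84; x* = 6 + 0.6·297.84/7.86 = 28.7359; y* = 5 + 0.4·297.84/4 = 34.784.
Utility at the optimum: U(28.7359, 34.784) = 25.3291.

V = 25.3291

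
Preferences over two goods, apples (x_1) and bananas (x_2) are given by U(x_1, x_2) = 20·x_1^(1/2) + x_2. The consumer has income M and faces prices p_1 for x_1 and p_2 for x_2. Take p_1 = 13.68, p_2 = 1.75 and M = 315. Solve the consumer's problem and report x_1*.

x_1* = 1.6365

MU_x_1 = 10/√x_1, MU_x_2 = 1. Tangency: 10/√x_1 = p_1/p_2.
Thus x_1* = (10·p_2/p_1)² — independent of M — with the rest of income spent on x_2.
Plugging in: x_1* = (10·1.75/13.68)² = 1.6365.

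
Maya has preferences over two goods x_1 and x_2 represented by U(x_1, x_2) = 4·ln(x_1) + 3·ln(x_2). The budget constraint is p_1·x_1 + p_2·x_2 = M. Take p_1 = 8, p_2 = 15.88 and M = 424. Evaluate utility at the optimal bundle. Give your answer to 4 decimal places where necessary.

V = 20.9548

Tangency: MRS = (4/3)·x_2/x_1 = p_1/p_2.
Rearranging, p_2·x_2 = (3/4)·p_1·x_1. Substituting into the budget gives p_1·x_1·(1 + (3/4)) = M.
Demand: x_1*(p_1,p_2,M) = 4/7·M/p_1 and x_2* = 3/7·M/p_2.
At p_1=8, p_2=15.88, M=424: x_1* = 4/7·424/8 = 30.2857, x_2* = 11.443.
Utility at the optimum: U(30.2857, 11.443) = 20.9548.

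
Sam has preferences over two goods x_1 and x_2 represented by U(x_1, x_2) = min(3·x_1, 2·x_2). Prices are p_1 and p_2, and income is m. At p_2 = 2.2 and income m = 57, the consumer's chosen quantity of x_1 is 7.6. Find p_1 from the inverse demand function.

Leontief preferences: the optimum is at the kink where x_1/2 = x_2/3, i.e. x_2 = (3/2)·x_1.
Budget: p_1·x_1 + p_2·(3/2)·x_1 = m, so (2·p_1 + 3·p_2)·x_1 = 2·m.
Demand: x_1*(p_1,p_2,m) = 2·m/(2·p_1 + 3·p_2), x_2* = 3·m/(2·p_1 + 3·p_2).
Set x_1* = 7.6 in the demand function and solve for p_1: p_1 = 4.2.

p_1 = 4.2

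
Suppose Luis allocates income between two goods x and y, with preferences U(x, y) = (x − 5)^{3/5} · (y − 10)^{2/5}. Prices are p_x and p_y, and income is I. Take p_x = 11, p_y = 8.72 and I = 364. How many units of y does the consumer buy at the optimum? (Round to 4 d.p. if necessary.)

MRS = (3/2)·(y−10)/(x−5). Tangency with p_x/p_y gives y−10 = (2/3)·(p_x/p_y)·(x−5).
After buying the subsistence bundle (5, 10), a share 0.6 of the remaining income goes to x: x* = 5 + 0.6·(I − 5p_x − 10p_y)/p_x.
Discretionary income = 364 − 5·11 − 10·8.72 = 221.8; y* = 10 + 0.4·221.8/8.72 = 20.1743.

y* = 20.1743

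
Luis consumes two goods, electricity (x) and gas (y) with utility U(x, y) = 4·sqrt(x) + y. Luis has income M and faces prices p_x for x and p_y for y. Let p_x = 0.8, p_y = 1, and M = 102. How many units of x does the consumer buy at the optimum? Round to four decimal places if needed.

x* = 6.25

Solve: √x = 2·p_y/p_x, so x*(p_x,p_y) = (2·p_y/p_x)², and y* = (M − p_x·x*)/p_y.
Plugging in: x* = (2·1/0.8)² = 6.25.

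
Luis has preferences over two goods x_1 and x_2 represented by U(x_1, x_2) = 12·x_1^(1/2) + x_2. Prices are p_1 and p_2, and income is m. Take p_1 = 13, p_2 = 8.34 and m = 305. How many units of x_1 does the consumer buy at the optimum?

Set MRS = p_1/p_2: 6·x_1^(−1/2) = p_1/p_2.
Thus x_1* = (6·p_2/p_1)² — independent of m — with the rest of income spent on x_2.
Plugging in: x_1* = (6·8.34/13)² = 14.8166.

x_1* = 14.8166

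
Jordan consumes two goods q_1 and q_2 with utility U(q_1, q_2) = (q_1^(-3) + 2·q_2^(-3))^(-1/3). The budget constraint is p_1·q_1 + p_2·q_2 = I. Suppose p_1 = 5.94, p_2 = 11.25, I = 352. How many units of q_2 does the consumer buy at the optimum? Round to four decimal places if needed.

Numerically q_2/q_1 = 1.013715, so q_1* = 352/(5.94 + 11.25·1.013715) = 20.2949 and q_2* = 1.013715·20.2949 = 20.5732.

q_2* = 20.5732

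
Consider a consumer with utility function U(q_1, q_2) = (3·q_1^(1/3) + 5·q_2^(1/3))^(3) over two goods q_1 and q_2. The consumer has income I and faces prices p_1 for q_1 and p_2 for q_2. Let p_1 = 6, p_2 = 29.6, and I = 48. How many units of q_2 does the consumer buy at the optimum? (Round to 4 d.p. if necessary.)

q_2* = 0.7979

MRS = MU_q_1/MU_q_2 = (3/5)·(q_2/q_1)^(2/3). Set equal to p_1/p_2.
Solve for the ratio: q_2/q_1 = [(5/3)·p_1/p_2]^(1.5).
With the ratio pinned down, the budget gives q_1* = I/(p_1 + p_2·(q_2/q_1)) and q_2* = (q_2/q_1)·q_1*.
Numerically q_2/q_1 = 0.196364, so q_1* = 48/(6 + 29.6·0.196364) = 4.0635 and q_2* = 0.196364·4.0635 = 0.7979.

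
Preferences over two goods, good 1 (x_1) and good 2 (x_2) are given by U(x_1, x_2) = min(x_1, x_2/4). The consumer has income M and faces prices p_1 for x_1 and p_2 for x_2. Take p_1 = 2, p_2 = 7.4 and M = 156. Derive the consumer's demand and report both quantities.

x_1* = 4.9367, x_2* = 19.7468

With perfect complements, no substitution: consume in ratio x_1:x_2 = 1:4.
Budget: p_1·x_1 + p_2·4·x_1 = M, so (p_1 + 4·p_2)·x_1 = M.
Demand: x_1*(p_1,p_2,M) = M/(p_1 + 4·p_2), x_2* = 4·M/(p_1 + 4·p_2).
Here 2 + 4·7.4 = 31.6, giving x_1* = 4.9367 and x_2* = 19.7468.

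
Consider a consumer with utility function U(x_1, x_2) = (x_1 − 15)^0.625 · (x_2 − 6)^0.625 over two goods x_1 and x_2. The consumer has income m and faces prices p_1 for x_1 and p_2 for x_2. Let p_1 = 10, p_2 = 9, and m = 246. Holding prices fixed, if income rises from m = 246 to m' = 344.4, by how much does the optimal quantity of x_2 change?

Δx_2* = 5.4667

Let x_1' = x_1−15, x_2' = x_2−6. MRS = x_2'/x_1' = p_1/p_2.
After buying the subsistence bundle (15, 6), a share 0.5 of the remaining income goes to x_1: x_1* = 15 + 0.5·(m − 15p_1 − 6p_2)/p_1.
Discretionary income = 246 − 15·10 − 6·9 = 42; x_2* = 6 + 0.5·42/9 = 8.3333.
At m' = 344.4: x_2* = 13.8. Change: 13.8 − 8.3333 = 5.4667.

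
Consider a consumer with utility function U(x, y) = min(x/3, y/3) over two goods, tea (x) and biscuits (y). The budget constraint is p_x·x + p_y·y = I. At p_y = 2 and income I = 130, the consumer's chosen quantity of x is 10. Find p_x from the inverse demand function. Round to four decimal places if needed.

p_x = 11

Leontief preferences: the optimum is at the kink where x/3 = y/3, i.e. y = x.
Budget: p_x·x + p_y·x = I, so (3·p_x + 3·p_y)·x = 3·I.
Demand: x*(p_x,p_y,I) = 3·I/(3·p_x + 3·p_y), y* = 3·I/(3·p_x + 3·p_y).
Set x* = 10 in the demand function and solve for p_x: p_x = 11.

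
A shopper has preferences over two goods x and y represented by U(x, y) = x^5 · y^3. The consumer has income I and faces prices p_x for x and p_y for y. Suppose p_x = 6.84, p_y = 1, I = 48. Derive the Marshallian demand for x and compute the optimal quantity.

MU_x/MU_y = (5·y)/(3·x); tangency sets this equal to p_x/p_y.
Rearranging, p_y·y = (3/5)·p_x·x. Substituting into the budget gives p_x·x·(1 + (3/5)) = I.
Demand: x*(p_x,p_y,I) = 0.625·I/p_x and y* = 0.375·I/p_y.
At p_x=6.84, p_y=1, I=48: x* = 0.625·48/6.84 = 4.386.

x* = 4.386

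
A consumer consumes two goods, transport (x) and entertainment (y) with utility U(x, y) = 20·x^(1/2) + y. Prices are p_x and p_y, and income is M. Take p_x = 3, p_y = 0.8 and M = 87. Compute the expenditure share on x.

share on x = 0.2452

Thus x* = (10·p_y/p_x)² — independent of M — with the rest of income spent on y.
Plugging in: x* = (10·0.8/3)² = 7.1111, y* = 82.0833.
Expenditure on x: 3·7.1111 = 21.3333; share = 0.2452.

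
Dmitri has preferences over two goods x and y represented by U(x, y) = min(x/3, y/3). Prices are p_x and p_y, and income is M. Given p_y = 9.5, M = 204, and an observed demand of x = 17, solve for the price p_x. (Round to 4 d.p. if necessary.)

Leontief preferences: the optimum is at the kink where x/3 = y/3, i.e. y = x.
Budget: p_x·x + p_y·x = M, so (3·p_x + 3·p_y)·x = 3·M.
Demand: x*(p_x,p_y,M) = 3·M/(3·p_x + 3·p_y), y* = 3·M/(3·p_x + 3·p_y).
Set x* = 17 in the demand function and solve for p_x: p_x = 2.5.

p_x = 2.5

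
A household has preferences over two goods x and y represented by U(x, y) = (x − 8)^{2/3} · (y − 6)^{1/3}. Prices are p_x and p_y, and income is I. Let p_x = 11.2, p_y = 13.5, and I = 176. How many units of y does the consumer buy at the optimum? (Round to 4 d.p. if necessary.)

Discretionary income = 176 − 8·11.2 − 6·13.5 = 5.4; y* = 6 + 1/3·5.4/13.5 = 6.1333.

y* = 6.1333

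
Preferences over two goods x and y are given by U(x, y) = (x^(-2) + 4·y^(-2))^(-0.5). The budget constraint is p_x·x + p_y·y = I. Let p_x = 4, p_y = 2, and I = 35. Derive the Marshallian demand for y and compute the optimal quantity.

y* = 8.75

From the CES first-order condition, (1/4)·(y/x)^(3) = p_x/p_y.
Solve for the ratio: y/x = [4·p_x/p_y]^(1/3).
With the ratio pinned down, the budget gives x* = I/(p_x + p_y·(y/x)) and y* = (y/x)·x*.
Numerically y/x = 2, so x* = 35/(4 + 2·2) = 4.375 and y* = 2·4.375 = 8.75.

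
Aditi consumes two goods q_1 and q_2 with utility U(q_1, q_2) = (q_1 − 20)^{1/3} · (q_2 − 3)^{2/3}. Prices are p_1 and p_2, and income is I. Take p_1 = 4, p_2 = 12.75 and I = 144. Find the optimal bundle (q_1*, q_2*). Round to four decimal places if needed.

q_1* = 22.1458, q_2* = 4.3464

After buying the subsistence bundle (20, 3), a share 1/3 of the remaining income goes to q_1: q_1* = 20 + 1/3·(I − 20p_1 − 3p_2)/p_1.
Discretionary income = 144 − 20·4 − 3·12.75 = 25.75; q_1* = 20 + 1/3·25.75/4 = 22.1458; q_2* = 3 + 2/3·25.75/12.75 = 4.3464.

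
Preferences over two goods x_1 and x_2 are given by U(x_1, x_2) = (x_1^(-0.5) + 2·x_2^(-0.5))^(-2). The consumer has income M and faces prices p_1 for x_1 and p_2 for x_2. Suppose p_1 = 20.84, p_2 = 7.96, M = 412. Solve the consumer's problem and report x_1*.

MU_x_1 ∝ x_1^(-1.5), MU_x_2 ∝ 2·x_2^(-1.5), so MRS = (1/2)·(x_2/x_1)^(1.5) = p_1/p_2.
Solve for the ratio: x_2/x_1 = [2·p_1/p_2]^(2/3).
Substitute x_2 = (x_2/x_1)·x_1 into the budget: x_1* = M/(p_1 + p_2·(x_2/x_1)).
Numerically x_2/x_1 = 3.015387, so x_1* = 412/(20.84 + 7.96·3.015387) = 9.1877.

x_1* = 9.1877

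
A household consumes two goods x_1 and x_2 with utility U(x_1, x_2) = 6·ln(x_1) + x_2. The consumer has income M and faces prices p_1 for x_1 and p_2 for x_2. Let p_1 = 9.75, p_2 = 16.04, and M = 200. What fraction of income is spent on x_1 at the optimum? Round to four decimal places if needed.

share on x_1 = 0.4812

Set MRS = p_1/p_2: (6/x_1)/1 = p_1/p_2.
So x_1*(p_1,p_2) = 6·p_2/p_1, independent of income; and x_2* = (M − 6·p_2)/p_2.
At the given prices: x_1* = 6·16.04/9.75 = 9.8708, and x_2* = 6.4688.
Expenditure on x_1: 9.75·9.8708 = 96.24; share = 0.4812.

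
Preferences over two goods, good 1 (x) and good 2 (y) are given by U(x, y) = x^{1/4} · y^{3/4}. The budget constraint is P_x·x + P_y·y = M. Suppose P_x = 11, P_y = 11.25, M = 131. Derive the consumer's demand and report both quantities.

Demand: x*(P_x,P_y,M) = 0.25·M/P_x and y* = 0.75·M/P_y.
At P_x=11, P_y=11.25, M=131: x* = 0.25·131/11 = 2.9773, y* = 8.7333.

x* = 2.9773, y* = 8.7333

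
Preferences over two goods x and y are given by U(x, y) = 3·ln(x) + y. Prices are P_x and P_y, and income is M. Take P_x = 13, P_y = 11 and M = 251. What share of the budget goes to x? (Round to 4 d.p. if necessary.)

share on x = 0.1315

MU_x = 3/x, MU_y = 1. Tangency: 3/x = P_x/P_y.
So x*(P_x,P_y) = 3·P_y/P_x, independent of income; and y* = (M − 3·P_y)/P_y.
At the given prices: x* = 3·11/13 = 2.5385, and y* = 19.8182.
Expenditure on x: 13·2.5385 = 33; share = 0.1315.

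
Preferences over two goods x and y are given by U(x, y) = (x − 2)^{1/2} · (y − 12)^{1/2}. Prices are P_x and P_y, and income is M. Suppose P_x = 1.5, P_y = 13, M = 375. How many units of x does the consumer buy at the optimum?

This is Cobb-Douglas in (x−2, y−12): tangency gives 0.5·P_y·(y−12) = 0.5·P_x·(x−2).
Substituting into the budget: x* = 2 + 0.5·(M − 2·P_x − 12·P_y)/P_x, and y* = 12 + 0.5·(…)/P_y.
Discretionary income = 375 − 2·1.5 − 12·13 = 216; x* = 2 + 0.5·216/1.5 = 74.

x* = 74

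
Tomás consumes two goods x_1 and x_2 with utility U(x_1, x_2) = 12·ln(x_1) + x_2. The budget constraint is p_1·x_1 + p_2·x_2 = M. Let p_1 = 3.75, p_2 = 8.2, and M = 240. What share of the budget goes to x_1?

share on x_1 = 0.41

Set MRS = p_1/p_2: (12/x_1)/1 = p_1/p_2.
So x_1*(p_1,p_2) = 12·p_2/p_1, independent of income; and x_2* = (M − 12·p_2)/p_2.
At the given prices: x_1* = 12·8.2/3.75 = 26.24, and x_2* = 17.2683.
Expenditure on x_1: 3.75·26.24 = 98.4; share = 0.41.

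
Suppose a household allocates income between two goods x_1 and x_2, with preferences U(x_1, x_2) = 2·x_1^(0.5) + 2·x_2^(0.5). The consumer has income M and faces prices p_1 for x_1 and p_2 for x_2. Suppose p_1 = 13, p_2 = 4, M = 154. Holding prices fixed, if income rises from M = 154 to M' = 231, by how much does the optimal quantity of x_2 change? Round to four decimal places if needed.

From the CES first-order condition, (x_2/x_1)^(0.5) = p_1/p_2.
Solve for the ratio: x_2/x_1 = [p_1/p_2]^(2).
Substitute x_2 = (x_2/x_1)·x_1 into the budget: x_1* = M/(p_1 + p_2·(x_2/x_1)).
Numerically x_2/x_1 = 10.5625, so x_1* = 154/(13 + 4·10.5625) = 2.7873 and x_2* = 10.5625·2.7873 = 29.4412.
At M' = 231: x_2* = 44.1618. Change: 44.1618 − 29.4412 = 14.7206.

Δx_2* = 14.7206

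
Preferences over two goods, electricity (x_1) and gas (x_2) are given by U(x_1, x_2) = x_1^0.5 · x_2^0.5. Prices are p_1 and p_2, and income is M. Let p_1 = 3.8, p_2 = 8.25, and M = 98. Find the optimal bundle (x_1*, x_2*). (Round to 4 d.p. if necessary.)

x_1* = 12.8947, x_2* = 5.9394

Tangency: MRS = x_2/x_1 = p_1/p_2.
So 0.5·p_2·x_2 = 0.5·p_1·x_1; combined with the budget, a share 0.5 of income goes to x_1.
Demand: x_1*(p_1,p_2,M) = 0.5·M/p_1 and x_2* = 0.5·M/p_2.
At p_1=3.8, p_2=8.25, M=98: x_1* = 0.5·98/3.8 = 12.8947, x_2* = 5.9394.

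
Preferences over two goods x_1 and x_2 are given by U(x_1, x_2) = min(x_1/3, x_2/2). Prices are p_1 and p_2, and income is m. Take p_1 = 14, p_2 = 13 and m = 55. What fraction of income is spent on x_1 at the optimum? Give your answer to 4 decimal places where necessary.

share on x_1 = 0.6176

Leontief preferences: the optimum is at the kink where x_1/3 = x_2/2, i.e. x_2 = (2/3)·x_1.
Budget: p_1·x_1 + p_2·(2/3)·x_1 = m, so (3·p_1 + 2·p_2)·x_1 = 3·m.
Demand: x_1*(p_1,p_2,m) = 3·m/(3·p_1 + 2·p_2), x_2* = 2·m/(3·p_1 + 2·p_2).
Here 3·14 + 2·13 = 68, giving x_1* = 2.4265 and x_2* = 1.6176.
Expenditure on x_1: 14·2.4265 = 33.9706; share = 0.6176.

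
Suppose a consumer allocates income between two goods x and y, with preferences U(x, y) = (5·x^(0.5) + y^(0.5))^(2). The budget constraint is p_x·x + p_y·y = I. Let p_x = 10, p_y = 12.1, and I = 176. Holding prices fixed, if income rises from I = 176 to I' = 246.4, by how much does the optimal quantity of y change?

From the CES first-order condition, 5·(y/x)^(0.5) = p_x/p_y.
Solve for the ratio: y/x = [(1/5)·p_x/p_y]^(2).
With the ratio pinned down, the budget gives x* = I/(p_x + p_y·(y/x)) and y* = (y/x)·x*.
Numerically y/x = 0.027321, so x* = 176/(10 + 12.1·0.027321) = 17.0368 and y* = 0.027321·17.0368 = 0.4655.
At I' = 246.4: y* = 0.6516. Change: 0.6516 − 0.4655 = 0.1862.

Δy* = 0.1862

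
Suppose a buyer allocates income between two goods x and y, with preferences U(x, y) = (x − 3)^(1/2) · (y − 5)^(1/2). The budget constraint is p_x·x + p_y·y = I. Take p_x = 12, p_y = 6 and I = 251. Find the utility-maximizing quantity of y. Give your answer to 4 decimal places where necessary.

Let x' = x−3, y' = y−5. MRS = y'/x' = p_x/p_y.
After buying the subsistence bundle (3, 5), a share 0.5 of the remaining income goes to x: x* = 3 + 0.5·(I − 3p_x − 5p_y)/p_x.
Discretionary income = 251 − 3·12 − 5·6 = 185; y* = 5 + 0.5·185/6 = 20.4167.

y* = 20.4167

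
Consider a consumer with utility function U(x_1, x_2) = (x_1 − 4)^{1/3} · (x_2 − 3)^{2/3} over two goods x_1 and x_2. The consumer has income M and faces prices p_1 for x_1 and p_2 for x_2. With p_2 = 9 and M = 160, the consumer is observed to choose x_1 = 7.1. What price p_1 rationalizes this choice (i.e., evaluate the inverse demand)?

p_1 = 10

This is Cobb-Douglas in (x_1−4, x_2−3): tangency gives 1/3·p_2·(x_2−3) = 2/3·p_1·(x_1−4).
After buying the subsistence bundle (4, 3), a share 1/3 of the remaining income goes to x_1: x_1* = 4 + 1/3·(M − 4p_1 − 3p_2)/p_1.
Set x_1* = 7.1 in the demand function and solve for p_1: p_1 = 10.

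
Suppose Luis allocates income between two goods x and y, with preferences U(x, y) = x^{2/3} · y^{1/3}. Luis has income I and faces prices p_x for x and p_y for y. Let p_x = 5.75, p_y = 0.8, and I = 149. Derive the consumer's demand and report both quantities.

x* = 17.2754, y* = 62.0833

Tangency: MRS = 2·y/x = p_x/p_y.
So 2/3·p_y·y = 1/3·p_x·x; combined with the budget, a share 2/3 of income goes to x.
Demand: x*(p_x,p_y,I) = 2/3·I/p_x and y* = 1/3·I/p_y.
At p_x=5.75, p_y=0.8, I=149: x* = 2/3·149/5.75 = 17.2754, y* = 62.0833.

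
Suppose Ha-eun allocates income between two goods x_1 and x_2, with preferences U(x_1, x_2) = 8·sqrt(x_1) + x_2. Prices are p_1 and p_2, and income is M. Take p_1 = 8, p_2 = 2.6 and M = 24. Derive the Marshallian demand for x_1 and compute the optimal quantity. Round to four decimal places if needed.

x_1* = 1.69

Set MRS = p_1/p_2: 4·x_1^(−1/2) = p_1/p_2.
Thus x_1* = (4·p_2/p_1)² — independent of M — with the rest of income spent on x_2.
Plugging in: x_1* = (4·2.6/8)² = 1.69.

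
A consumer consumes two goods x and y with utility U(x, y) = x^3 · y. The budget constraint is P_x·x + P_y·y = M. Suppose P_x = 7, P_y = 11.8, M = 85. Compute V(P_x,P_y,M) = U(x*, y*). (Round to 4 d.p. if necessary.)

The MRS is 3·y/x. Set MRS = P_x/P_y.
So 3·P_y·y = P_x·x; combined with the budget, a share 0.75 of income goes to x.
Demand: x*(P_x,P_y,M) = 0.75·M/P_x and y* = 0.25·M/P_y.
At P_x=7, P_y=11.8, M=85: x* = 0.75·85/7 = 9.1071, y* = 1.8008.
Utility at the optimum: U(9.1071, 1.8008) = 1360.2645.

V = 1360.2645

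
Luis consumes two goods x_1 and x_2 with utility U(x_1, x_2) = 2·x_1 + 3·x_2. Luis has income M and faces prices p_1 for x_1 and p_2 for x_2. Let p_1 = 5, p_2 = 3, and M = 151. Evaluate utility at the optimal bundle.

V = 151

x_2 gives more utility per dollar, so spend all income on x_2: x_2* = M/p_2, x_1* = 0.
Numerically: x_1* = 0, x_2* = 50.3333.
Utility at the optimum: U(0, 50.3333) = 151.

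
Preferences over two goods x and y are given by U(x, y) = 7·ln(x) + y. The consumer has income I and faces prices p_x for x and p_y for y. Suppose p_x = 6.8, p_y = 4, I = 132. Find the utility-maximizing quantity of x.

x* = 4.1176

MU_x = 7/x, MU_y = 1. Tangency: 7/x = p_x/p_y.
So x*(p_x,p_y) = 7·p_y/p_x, independent of income; and y* = (I − 7·p_y)/p_y.
At the given prices: x* = 7·4/6.8 = 4.1176.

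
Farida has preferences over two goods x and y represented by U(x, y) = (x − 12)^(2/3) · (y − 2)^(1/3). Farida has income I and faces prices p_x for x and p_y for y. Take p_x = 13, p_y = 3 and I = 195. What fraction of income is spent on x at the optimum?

share on x = 0.9128

MRS = 2·(y−2)/(x−12). Tangency with p_x/p_y gives y−2 = (1/2)·(p_x/p_y)·(x−12).
Substituting into the budget: x* = 12 + 2/3·(I − 12·p_x − 2·p_y)/p_x, and y* = 2 + 1/3·(…)/p_y.
Discretionary income = 195 − 12·13 − 2·3 = 33; x* = 12 + 2/3·33/13 = 13.6923; y* = 2 + 1/3·33/3 = 5.6667.
Expenditure on x: 13·13.6923 = 178; share = 0.9128.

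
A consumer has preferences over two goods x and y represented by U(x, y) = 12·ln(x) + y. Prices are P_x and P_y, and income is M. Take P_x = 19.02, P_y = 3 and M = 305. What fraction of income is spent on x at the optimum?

share on x = 0.118

Set MRS = P_x/P_y: (12/x)/1 = P_x/P_y.
So x*(P_x,P_y) = 12·P_y/P_x, independent of income; and y* = (M − 12·P_y)/P_y.
At the given prices: x* = 12·3/19.02 = 1.8927, and y* = 89.6667.
Expenditure on x: 19.02·1.8927 = 36; share = 0.118.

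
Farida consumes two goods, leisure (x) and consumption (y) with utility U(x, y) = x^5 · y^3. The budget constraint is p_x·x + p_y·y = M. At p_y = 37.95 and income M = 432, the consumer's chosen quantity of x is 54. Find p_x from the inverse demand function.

Tangency: MRS = (5/3)·y/x = p_x/p_y.
So 5·p_y·y = 3·p_x·x; combined with the budget, a share 0.625 of income goes to x.
Demand: x*(p_x,p_y,M) = 0.625·M/p_x and y* = 0.375·M/p_y.
Set x* = 54 in the demand function and solve for p_x: p_x = 5.

p_x = 5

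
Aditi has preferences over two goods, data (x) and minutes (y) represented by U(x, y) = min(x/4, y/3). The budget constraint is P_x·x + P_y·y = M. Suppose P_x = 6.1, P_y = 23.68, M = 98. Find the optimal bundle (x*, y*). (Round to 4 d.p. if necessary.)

Demand: x*(P_x,P_y,M) = 4·M/(4·P_x + 3·P_y), y* = 3·M/(4·P_x + 3·P_y).
Here 4·6.1 + 3·23.68 = 95.44, giving x* = 4.1073 and y* = 3.0805.

x* = 4.1073, y* = 3.0805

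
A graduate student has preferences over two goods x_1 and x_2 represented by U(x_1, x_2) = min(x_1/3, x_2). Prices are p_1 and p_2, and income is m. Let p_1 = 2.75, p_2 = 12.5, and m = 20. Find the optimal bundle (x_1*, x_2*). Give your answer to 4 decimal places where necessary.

Leontief preferences: the optimum is at the kink where x_1/3 = x_2/1, i.e. x_2 = (1/3)·x_1.
Budget: p_1·x_1 + p_2·(1/3)·x_1 = m, so (3·p_1 + p_2)·x_1 = 3·m.
Demand: x_1*(p_1,p_2,m) = 3·m/(3·p_1 + p_2), x_2* = m/(3·p_1 + p_2).
Here 3·2.75 + 12.5 = 20.75, giving x_1* = 2.8916 and x_2* = 0.9639.

x_1* = 2.8916, x_2* = 0.9639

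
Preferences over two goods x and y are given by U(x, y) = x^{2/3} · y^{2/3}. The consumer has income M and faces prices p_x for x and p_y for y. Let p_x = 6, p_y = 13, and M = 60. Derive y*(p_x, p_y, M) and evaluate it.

MU_x/MU_y = (2/3·y)/(2/3·x); tangency sets this equal to p_x/p_y.
Rearranging, p_y·y = p_x·x. Substituting into the budget gives p_x·x·(1 + 1) = M.
Demand: x*(p_x,p_y,M) = 0.5·M/p_x and y* = 0.5·M/p_y.
At p_x=6, p_y=13, M=60: y* = 0.5·60/13 = 2.3077.

y* = 2.3077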